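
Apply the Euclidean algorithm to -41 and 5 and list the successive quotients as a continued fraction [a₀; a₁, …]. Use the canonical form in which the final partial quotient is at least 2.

[-9; 1, 4]

Run the Euclidean algorithm, recording each quotient:
-41 = -9·5 + 4, so a_0 = -9
5 = 1·4 + 1, so a_1 = 1
4 = 4·1 + 0, so a_2 = 4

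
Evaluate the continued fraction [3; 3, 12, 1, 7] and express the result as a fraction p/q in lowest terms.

Starting at the tail and folding back:
Start with 7.
1 + 1/(7/1) = 1 + 1/7 = 8/7
12 + 1/(8/7) = 12 + 7/8 = 103/8
3 + 1/(103/8) = 3 + 8/103 = 317/103
3 + 1/(317/103) = 3 + 103/317 = 1054/317

1054/317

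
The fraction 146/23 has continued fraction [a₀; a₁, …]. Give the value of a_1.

Repeatedly divide and take the remainder:
⌊146/23⌋ = 6, remainder 8
⌊23/8⌋ = 2, remainder 7

2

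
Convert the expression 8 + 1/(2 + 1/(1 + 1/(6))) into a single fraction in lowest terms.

Start with 6.
1 + 1/(6/1) = 1 + 1/6 = 7/6
2 + 1/(7/6) = 2 + 6/7 = 20/7
8 + 1/(20/7) = 8 + 7/20 = 167/20

167/20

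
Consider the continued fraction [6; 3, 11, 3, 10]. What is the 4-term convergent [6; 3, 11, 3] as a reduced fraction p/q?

664/105

Starting at the tail and folding back:
Start with 3.
11 + 1/(3/1) = 11 + 1/3 = 34/3
3 + 1/(34/3) = 3 + 3/34 = 105/34
6 + 1/(105/34) = 6 + 34/105 = 664/105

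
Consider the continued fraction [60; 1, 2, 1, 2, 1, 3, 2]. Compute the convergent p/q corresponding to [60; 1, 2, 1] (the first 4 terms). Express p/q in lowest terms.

243/4

Compute successive convergents:
a_0 = 60: 60/1
a_1 = 1: 61/1
a_2 = 2: 182/3
a_3 = 1: 243/4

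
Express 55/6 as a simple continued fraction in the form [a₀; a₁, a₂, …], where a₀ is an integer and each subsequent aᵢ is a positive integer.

[9; 6]

55 = 9·6 + 1, so a_0 = 9
6 = 6·1 + 0, so a_1 = 6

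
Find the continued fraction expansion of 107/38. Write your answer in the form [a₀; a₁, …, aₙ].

⌊107/38⌋ = 2, remainder 31
⌊38/31⌋ = 1, remainder 7
⌊31/7⌋ = 4, remainder 3
⌊7/3⌋ = 2, remainder 1
⌊3/1⌋ = 3, remainder 0

[2; 1, 4, 2, 3]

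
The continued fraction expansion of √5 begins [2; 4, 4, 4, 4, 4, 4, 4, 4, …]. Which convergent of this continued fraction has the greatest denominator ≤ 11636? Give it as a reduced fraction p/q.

12238/5473

a_0 = 2: 2/1  (≤ bound)
a_1 = 4: 9/4  (≤ bound)
a_2 = 4: 38/17  (≤ bound)
a_3 = 4: 161/72  (≤ bound)
a_4 = 4: 682/305  (≤ bound)
a_5 = 4: 2889/1292  (≤ bound)
a_6 = 4: 12238/5473  (≤ bound)
a_7 = 4: 51841/23184  (> 11636, stop)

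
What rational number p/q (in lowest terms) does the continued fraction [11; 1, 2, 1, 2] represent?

Use the convergent recurrence hₖ = aₖ·hₖ₋₁ + hₖ₋₂ (and likewise for the denominators kₖ):
a_0 = 11: 11/1
a_1 = 1: 12/1
a_2 = 2: 35/3
a_3 = 1: 47/4
a_4 = 2: 129/11

129/11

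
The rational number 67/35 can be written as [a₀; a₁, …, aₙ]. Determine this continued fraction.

[1; 1, 10, 1, 2]

Run the Euclidean algorithm, recording each quotient:
⌊67/35⌋ = 1, remainder 32
⌊35/32⌋ = 1, remainder 3
⌊32/3⌋ = 10, remainder 2
⌊3/2⌋ = 1, remainder 1
⌊2/1⌋ = 2, remainder 0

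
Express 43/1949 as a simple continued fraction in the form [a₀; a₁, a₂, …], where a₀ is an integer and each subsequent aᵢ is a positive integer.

⌊43/1949⌋ = 0, remainder 43
⌊1949/43⌋ = 45, remainder 14
⌊43/14⌋ = 3, remainder 1
⌊14/1⌋ = 14, remainder 0

[0; 45, 3, 14]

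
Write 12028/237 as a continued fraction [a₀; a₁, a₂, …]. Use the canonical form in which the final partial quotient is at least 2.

[50; 1, 3, 59]

⌊12028/237⌋ = 50, remainder 178
⌊237/178⌋ = 1, remainder 59
⌊178/59⌋ = 3, remainder 1
⌊59/1⌋ = 59, remainder 0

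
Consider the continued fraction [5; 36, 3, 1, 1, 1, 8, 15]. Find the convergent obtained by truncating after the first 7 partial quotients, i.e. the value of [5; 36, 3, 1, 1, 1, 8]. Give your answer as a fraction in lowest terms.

17325/3446

Starting at the tail and folding back:
Start with 8.
1 + 1/(8/1) = 1 + 1/8 = 9/8
1 + 1/(9/8) = 1 + 8/9 = 17/9
1 + 1/(17/9) = 1 + 9/17 = 26/17
3 + 1/(26/17) = 3 + 17/26 = 95/26
36 + 1/(95/26) = 36 + 26/95 = 3446/95
5 + 1/(3446/95) = 5 + 95/3446 = 17325/3446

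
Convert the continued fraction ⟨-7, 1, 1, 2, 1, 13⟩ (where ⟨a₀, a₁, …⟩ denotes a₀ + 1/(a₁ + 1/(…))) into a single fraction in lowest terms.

Starting at the tail and folding back:
Start with 13.
1 + 1/(13/1) = 1 + 1/13 = 14/13
2 + 1/(14/13) = 2 + 13/14 = 41/14
1 + 1/(41/14) = 1 + 14/41 = 55/41
1 + 1/(55/41) = 1 + 41/55 = 96/55
-7 + 1/(96/55) = -7 + 55/96 = -617/96

-617/96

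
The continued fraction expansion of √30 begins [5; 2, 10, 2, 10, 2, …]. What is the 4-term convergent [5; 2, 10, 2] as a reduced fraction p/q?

241/44

a_0 = 5: 5/1
a_1 = 2: 11/2
a_2 = 10: 115/21
a_3 = 2: 241/44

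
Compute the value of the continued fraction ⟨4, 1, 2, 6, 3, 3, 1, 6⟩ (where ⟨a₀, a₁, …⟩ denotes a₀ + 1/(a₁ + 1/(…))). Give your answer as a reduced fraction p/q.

Start with 6.
1 + 1/(6/1) = 1 + 1/6 = 7/6
3 + 1/(7/6) = 3 + 6/7 = 27/7
3 + 1/(27/7) = 3 + 7/27 = 88/27
6 + 1/(88/27) = 6 + 27/88 = 555/88
2 + 1/(555/88) = 2 + 88/555 = 1198/555
1 + 1/(1198/555) = 1 + 555/1198 = 1753/1198
4 + 1/(1753/1198) = 4 + 1198/1753 = 8210/1753

8210/1753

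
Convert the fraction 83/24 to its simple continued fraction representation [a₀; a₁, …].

[3; 2, 5, 2]

83 ÷ 24 → quotient 3, remainder 11
24 ÷ 11 → quotient 2, remainder 2
11 ÷ 2 → quotient 5, remainder 1
2 ÷ 1 → quotient 2, remainder 0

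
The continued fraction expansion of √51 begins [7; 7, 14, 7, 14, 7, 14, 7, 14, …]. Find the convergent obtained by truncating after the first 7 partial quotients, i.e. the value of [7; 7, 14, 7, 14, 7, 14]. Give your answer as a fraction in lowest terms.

7068593/989801

a_0 = 7: 7/1
a_1 = 7: 50/7
a_2 = 14: 707/99
a_3 = 7: 4999/700
a_4 = 14: 70693/9899
a_5 = 7: 499850/69993
a_6 = 14: 7068593/989801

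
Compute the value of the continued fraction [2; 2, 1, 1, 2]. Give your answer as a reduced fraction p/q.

Start with 2.
1 + 1/(2/1) = 1 + 1/2 = 3/2
1 + 1/(3/2) = 1 + 2/3 = 5/3
2 + 1/(5/3) = 2 + 3/5 = 13/5
2 + 1/(13/5) = 2 + 5/13 = 31/13

31/13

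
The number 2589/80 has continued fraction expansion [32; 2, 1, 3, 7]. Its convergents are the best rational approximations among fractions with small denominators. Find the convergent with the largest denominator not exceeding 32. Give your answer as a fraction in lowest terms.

a_0 = 32: 32/1  (≤ bound)
a_1 = 2: 65/2  (≤ bound)
a_2 = 1: 97/3  (≤ bound)
a_3 = 3: 356/11  (≤ bound)
a_4 = 7: 2589/80  (> 32, stop)

356/11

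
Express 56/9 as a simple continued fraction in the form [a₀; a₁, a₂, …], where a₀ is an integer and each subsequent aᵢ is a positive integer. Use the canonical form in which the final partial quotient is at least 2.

[6; 4, 2]

56 = 6·9 + 2, so a_0 = 6
9 = 4·2 + 1, so a_1 = 4
2 = 2·1 + 0, so a_2 = 2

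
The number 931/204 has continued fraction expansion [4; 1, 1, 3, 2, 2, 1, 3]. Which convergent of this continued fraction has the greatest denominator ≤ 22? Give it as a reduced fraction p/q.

73/16

List convergents until the denominator exceeds the bound:
a_0 = 4: 4/1  (≤ bound)
a_1 = 1: 5/1  (≤ bound)
a_2 = 1: 9/2  (≤ bound)
a_3 = 3: 32/7  (≤ bound)
a_4 = 2: 73/16  (≤ bound)
a_5 = 2: 178/39  (> 22, stop)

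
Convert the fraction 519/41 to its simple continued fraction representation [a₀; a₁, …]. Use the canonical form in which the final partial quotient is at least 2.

[12; 1, 1, 1, 13]

519 ÷ 41 → quotient 12, remainder 27
41 ÷ 27 → quotient 1, remainder 14
27 ÷ 14 → quotient 1, remainder 13
14 ÷ 13 → quotient 1, remainder 1
13 ÷ 1 → quotient 13, remainder 0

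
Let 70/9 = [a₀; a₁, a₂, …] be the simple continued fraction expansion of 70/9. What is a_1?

1

70 = 7·9 + 7, so a_0 = 7
9 = 1·7 + 2, so a_1 = 1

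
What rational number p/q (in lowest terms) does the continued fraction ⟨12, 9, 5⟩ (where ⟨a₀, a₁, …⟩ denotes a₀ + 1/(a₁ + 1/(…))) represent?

a_0 = 12: 12/1
a_1 = 9: 109/9
a_2 = 5: 557/46

557/46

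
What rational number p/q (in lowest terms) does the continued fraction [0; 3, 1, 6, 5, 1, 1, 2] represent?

Starting at the tail and folding back:
Start with 2.
1 + 1/(2/1) = 1 + 1/2 = 3/2
1 + 1/(3/2) = 1 + 2/3 = 5/3
5 + 1/(5/3) = 5 + 3/5 = 28/5
6 + 1/(28/5) = 6 + 5/28 = 173/28
1 + 1/(173/28) = 1 + 28/173 = 201/173
3 + 1/(201/173) = 3 + 173/201 = 776/201
0 + 1/(776/201) = 0 + 201/776 = 201/776

201/776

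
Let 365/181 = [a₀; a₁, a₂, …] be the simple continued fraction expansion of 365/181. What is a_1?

60

365 ÷ 181 → quotient 2, remainder 3
181 ÷ 3 → quotient 60, remainder 1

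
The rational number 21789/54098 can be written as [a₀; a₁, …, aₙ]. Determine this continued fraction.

Run the Euclidean algorithm, recording each quotient:
⌊21789/54098⌋ = 0, remainder 21789
⌊54098/21789⌋ = 2, remainder 10520
⌊21789/10520⌋ = 2, remainder 749
⌊10520/749⌋ = 14, remainder 34
⌊749/34⌋ = 22, remainder 1
⌊34/1⌋ = 34, remainder 0

[0; 2, 2, 14, 22, 34]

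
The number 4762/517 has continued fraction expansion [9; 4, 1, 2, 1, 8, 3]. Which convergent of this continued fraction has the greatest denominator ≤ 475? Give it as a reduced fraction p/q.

a_0 = 9: 9/1  (≤ bound)
a_1 = 4: 37/4  (≤ bound)
a_2 = 1: 46/5  (≤ bound)
a_3 = 2: 129/14  (≤ bound)
a_4 = 1: 175/19  (≤ bound)
a_5 = 8: 1529/166  (≤ bound)
a_6 = 3: 4762/517  (> 475, stop)

1529/166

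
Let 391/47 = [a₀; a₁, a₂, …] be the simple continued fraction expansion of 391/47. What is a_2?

7

391 = 8·47 + 15, so a_0 = 8
47 = 3·15 + 2, so a_1 = 3
15 = 7·2 + 1, so a_2 = 7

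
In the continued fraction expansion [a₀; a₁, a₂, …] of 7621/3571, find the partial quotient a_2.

2

Repeatedly divide and take the remainder:
⌊7621/3571⌋ = 2, remainder 479
⌊3571/479⌋ = 7, remainder 218
⌊479/218⌋ = 2, remainder 43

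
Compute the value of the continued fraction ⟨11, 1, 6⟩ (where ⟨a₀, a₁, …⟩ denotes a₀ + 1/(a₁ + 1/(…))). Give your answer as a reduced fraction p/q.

Work from the innermost term outward:
Start with 6.
1 + 1/(6/1) = 1 + 1/6 = 7/6
11 + 1/(7/6) = 11 + 6/7 = 83/7

83/7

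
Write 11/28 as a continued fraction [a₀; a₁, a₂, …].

[0; 2, 1, 1, 5]

11 ÷ 28 → quotient 0, remainder 11
28 ÷ 11 → quotient 2, remainder 6
11 ÷ 6 → quotient 1, remainder 5
6 ÷ 5 → quotient 1, remainder 1
5 ÷ 1 → quotient 5, remainder 0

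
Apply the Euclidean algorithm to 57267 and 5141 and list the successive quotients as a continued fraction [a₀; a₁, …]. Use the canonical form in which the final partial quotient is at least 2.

[11; 7, 5, 1, 1, 4, 2, 6]

⌊57267/5141⌋ = 11, remainder 716
⌊5141/716⌋ = 7, remainder 129
⌊716/129⌋ = 5, remainder 71
⌊129/71⌋ = 1, remainder 58
⌊71/58⌋ = 1, remainder 13
⌊58/13⌋ = 4, remainder 6
⌊13/6⌋ = 2, remainder 1
⌊6/1⌋ = 6, remainder 0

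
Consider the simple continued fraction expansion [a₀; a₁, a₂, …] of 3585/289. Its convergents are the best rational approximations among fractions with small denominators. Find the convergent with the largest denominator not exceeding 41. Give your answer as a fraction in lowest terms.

459/37

a_0 = 12: 12/1  (≤ bound)
a_1 = 2: 25/2  (≤ bound)
a_2 = 2: 62/5  (≤ bound)
a_3 = 7: 459/37  (≤ bound)
a_4 = 1: 521/42  (> 41, stop)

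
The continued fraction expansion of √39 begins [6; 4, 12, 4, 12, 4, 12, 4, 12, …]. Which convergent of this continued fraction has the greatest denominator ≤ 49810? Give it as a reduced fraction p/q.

List convergents until the denominator exceeds the bound:
a_0 = 6: 6/1  (≤ bound)
a_1 = 4: 25/4  (≤ bound)
a_2 = 12: 306/49  (≤ bound)
a_3 = 4: 1249/200  (≤ bound)
a_4 = 12: 15294/2449  (≤ bound)
a_5 = 4: 62425/9996  (≤ bound)
a_6 = 12: 764394/122401  (> 49810, stop)

62425/9996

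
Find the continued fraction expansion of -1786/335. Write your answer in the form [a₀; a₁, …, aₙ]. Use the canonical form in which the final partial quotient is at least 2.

⌊-1786/335⌋ = -6, remainder 224
⌊335/224⌋ = 1, remainder 111
⌊224/111⌋ = 2, remainder 2
⌊111/2⌋ = 55, remainder 1
⌊2/1⌋ = 2, remainder 0

[-6; 1, 2, 55, 2]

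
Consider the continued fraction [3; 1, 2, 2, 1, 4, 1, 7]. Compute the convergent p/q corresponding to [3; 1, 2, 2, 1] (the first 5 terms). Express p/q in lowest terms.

Build up convergents one term at a time:
a_0 = 3: 3/1
a_1 = 1: 4/1
a_2 = 2: 11/3
a_3 = 2: 26/7
a_4 = 1: 37/10

37/10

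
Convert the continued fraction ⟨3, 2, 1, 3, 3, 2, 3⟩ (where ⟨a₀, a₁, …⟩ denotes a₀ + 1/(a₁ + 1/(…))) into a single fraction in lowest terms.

958/285

a_0 = 3: 3/1
a_1 = 2: 7/2
a_2 = 1: 10/3
a_3 = 3: 37/11
a_4 = 3: 121/36
a_5 = 2: 279/83
a_6 = 3: 958/285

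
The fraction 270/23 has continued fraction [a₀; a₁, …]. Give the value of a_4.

⌊270/23⌋ = 11, remainder 17
⌊23/17⌋ = 1, remainder 6
⌊17/6⌋ = 2, remainder 5
⌊6/5⌋ = 1, remainder 1
⌊5/1⌋ = 5, remainder 0

5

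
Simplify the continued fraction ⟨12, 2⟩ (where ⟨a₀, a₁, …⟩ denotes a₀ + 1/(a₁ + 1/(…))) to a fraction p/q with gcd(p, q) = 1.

25/2

a_0 = 12: 12/1
a_1 = 2: 25/2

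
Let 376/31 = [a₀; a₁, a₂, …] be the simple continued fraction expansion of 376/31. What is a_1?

Run the Euclidean algorithm, recording each quotient:
376 = 12·31 + 4, so a_0 = 12
31 = 7·4 + 3, so a_1 = 7

7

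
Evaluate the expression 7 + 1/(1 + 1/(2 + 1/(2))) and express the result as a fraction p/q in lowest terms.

Compute successive convergents:
a_0 = 7: 7/1
a_1 = 1: 8/1
a_2 = 2: 23/3
a_3 = 2: 54/7

54/7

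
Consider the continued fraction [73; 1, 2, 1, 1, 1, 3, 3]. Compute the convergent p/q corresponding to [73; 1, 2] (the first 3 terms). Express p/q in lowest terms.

221/3

Use the convergent recurrence hₖ = aₖ·hₖ₋₁ + hₖ₋₂ (and likewise for the denominators kₖ):
a_0 = 73: 73/1
a_1 = 1: 74/1
a_2 = 2: 221/3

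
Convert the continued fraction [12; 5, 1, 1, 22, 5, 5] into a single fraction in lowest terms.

79216/6503

Compute successive convergents:
a_0 = 12: 12/1
a_1 = 5: 61/5
a_2 = 1: 73/6
a_3 = 1: 134/11
a_4 = 22: 3021/248
a_5 = 5: 15239/1251
a_6 = 5: 79216/6503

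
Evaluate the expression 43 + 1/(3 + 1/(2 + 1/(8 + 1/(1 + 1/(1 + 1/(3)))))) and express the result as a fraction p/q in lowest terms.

a_0 = 43: 43/1
a_1 = 3: 130/3
a_2 = 2: 303/7
a_3 = 8: 2554/59
a_4 = 1: 2857/66
a_5 = 1: 5411/125
a_6 = 3: 19090/441

19090/441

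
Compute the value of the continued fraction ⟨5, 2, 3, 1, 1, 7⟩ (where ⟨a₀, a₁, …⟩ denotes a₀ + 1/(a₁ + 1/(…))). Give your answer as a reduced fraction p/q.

Build up convergents one term at a time:
a_0 = 5: 5/1
a_1 = 2: 11/2
a_2 = 3: 38/7
a_3 = 1: 49/9
a_4 = 1: 87/16
a_5 = 7: 658/121

658/121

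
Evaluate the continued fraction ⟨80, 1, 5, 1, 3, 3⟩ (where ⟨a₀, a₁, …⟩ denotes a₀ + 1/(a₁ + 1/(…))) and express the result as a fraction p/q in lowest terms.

7115/88

Start with 3.
3 + 1/(3/1) = 3 + 1/3 = 10/3
1 + 1/(10/3) = 1 + 3/10 = 13/10
5 + 1/(13/10) = 5 + 10/13 = 75/13
1 + 1/(75/13) = 1 + 13/75 = 88/75
80 + 1/(88/75) = 80 + 75/88 = 7115/88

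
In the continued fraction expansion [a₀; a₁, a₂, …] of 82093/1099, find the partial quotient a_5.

2

82093 = 74·1099 + 767, so a_0 = 74
1099 = 1·767 + 332, so a_1 = 1
767 = 2·332 + 103, so a_2 = 2
332 = 3·103 + 23, so a_3 = 3
103 = 4·23 + 11, so a_4 = 4
23 = 2·11 + 1, so a_5 = 2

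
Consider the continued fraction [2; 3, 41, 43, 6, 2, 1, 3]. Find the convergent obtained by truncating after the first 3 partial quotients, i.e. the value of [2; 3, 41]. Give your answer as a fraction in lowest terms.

289/124

Work from the innermost term outward:
Start with 41.
3 + 1/(41/1) = 3 + 1/41 = 124/41
2 + 1/(124/41) = 2 + 41/124 = 289/124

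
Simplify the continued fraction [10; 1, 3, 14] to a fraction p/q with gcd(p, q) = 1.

613/57

a_0 = 10: 10/1
a_1 = 1: 11/1
a_2 = 3: 43/4
a_3 = 14: 613/57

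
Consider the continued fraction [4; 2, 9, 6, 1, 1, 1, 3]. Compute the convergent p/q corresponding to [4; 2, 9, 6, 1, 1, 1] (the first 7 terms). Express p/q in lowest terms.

Start with 1.
1 + 1/(1/1) = 1 + 1/1 = 2/1
1 + 1/(2/1) = 1 + 1/2 = 3/2
6 + 1/(3/2) = 6 + 2/3 = 20/3
9 + 1/(20/3) = 9 + 3/20 = 183/20
2 + 1/(183/20) = 2 + 20/183 = 386/183
4 + 1/(386/183) = 4 + 183/386 = 1727/386

1727/386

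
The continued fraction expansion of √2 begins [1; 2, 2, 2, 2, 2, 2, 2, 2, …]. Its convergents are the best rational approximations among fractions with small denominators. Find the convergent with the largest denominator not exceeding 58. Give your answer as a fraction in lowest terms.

41/29

List convergents until the denominator exceeds the bound:
a_0 = 1: 1/1  (≤ bound)
a_1 = 2: 3/2  (≤ bound)
a_2 = 2: 7/5  (≤ bound)
a_3 = 2: 17/12  (≤ bound)
a_4 = 2: 41/29  (≤ bound)
a_5 = 2: 99/70  (> 58, stop)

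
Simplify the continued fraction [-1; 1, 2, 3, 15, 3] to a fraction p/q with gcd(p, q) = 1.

a_0 = -1: -1/1
a_1 = 1: 0/1
a_2 = 2: -1/3
a_3 = 3: -3/10
a_4 = 15: -46/153
a_5 = 3: -141/469

-141/469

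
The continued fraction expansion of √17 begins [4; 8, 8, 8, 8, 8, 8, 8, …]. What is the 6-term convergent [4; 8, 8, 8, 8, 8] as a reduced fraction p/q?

a_0 = 4: 4/1
a_1 = 8: 33/8
a_2 = 8: 268/65
a_3 = 8: 2177/528
a_4 = 8: 17684/4289
a_5 = 8: 143649/34840

143649/34840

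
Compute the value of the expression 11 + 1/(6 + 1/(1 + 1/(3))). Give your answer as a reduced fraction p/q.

Start with 3.
1 + 1/(3/1) = 1 + 1/3 = 4/3
6 + 1/(4/3) = 6 + 3/4 = 27/4
11 + 1/(27/4) = 11 + 4/27 = 301/27

301/27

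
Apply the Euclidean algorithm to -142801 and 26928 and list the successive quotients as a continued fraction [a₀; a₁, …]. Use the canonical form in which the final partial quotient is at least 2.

Run the Euclidean algorithm, recording each quotient:
-142801 = -6·26928 + 18767, so a_0 = -6
26928 = 1·18767 + 8161, so a_1 = 1
18767 = 2·8161 + 2445, so a_2 = 2
8161 = 3·2445 + 826, so a_3 = 3
2445 = 2·826 + 793, so a_4 = 2
826 = 1·793 + 33, so a_5 = 1
793 = 24·33 + 1, so a_6 = 24
33 = 33·1 + 0, so a_7 = 33

[-6; 1, 2, 3, 2, 1, 24, 33]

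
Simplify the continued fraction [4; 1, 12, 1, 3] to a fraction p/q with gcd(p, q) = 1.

271/55

a_0 = 4: 4/1
a_1 = 1: 5/1
a_2 = 12: 64/13
a_3 = 1: 69/14
a_4 = 3: 271/55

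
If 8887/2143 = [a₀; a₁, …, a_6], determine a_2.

Apply division with remainder until the remainder is 0:
8887 = 4·2143 + 315, so a_0 = 4
2143 = 6·315 + 253, so a_1 = 6
315 = 1·253 + 62, so a_2 = 1

1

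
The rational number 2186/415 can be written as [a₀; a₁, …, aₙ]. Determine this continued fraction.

2186 ÷ 415 → quotient 5, remainder 111
415 ÷ 111 → quotient 3, remainder 82
111 ÷ 82 → quotient 1, remainder 29
82 ÷ 29 → quotient 2, remainder 24
29 ÷ 24 → quotient 1, remainder 5
24 ÷ 5 → quotient 4, remainder 4
5 ÷ 4 → quotient 1, remainder 1
4 ÷ 1 → quotient 4, remainder 0

[5; 3, 1, 2, 1, 4, 1, 4]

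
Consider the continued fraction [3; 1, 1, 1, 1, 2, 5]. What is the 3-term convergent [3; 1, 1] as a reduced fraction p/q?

7/2

Start with 1.
1 + 1/(1/1) = 1 + 1/1 = 2/1
3 + 1/(2/1) = 3 + 1/2 = 7/2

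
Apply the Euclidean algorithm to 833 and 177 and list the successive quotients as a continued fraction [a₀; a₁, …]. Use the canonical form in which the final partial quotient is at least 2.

⌊833/177⌋ = 4, remainder 125
⌊177/125⌋ = 1, remainder 52
⌊125/52⌋ = 2, remainder 21
⌊52/21⌋ = 2, remainder 10
⌊21/10⌋ = 2, remainder 1
⌊10/1⌋ = 10, remainder 0

[4; 1, 2, 2, 2, 10]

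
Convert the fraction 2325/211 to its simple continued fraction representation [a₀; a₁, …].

[11; 52, 1, 3]

⌊2325/211⌋ = 11, remainder 4
⌊211/4⌋ = 52, remainder 3
⌊4/3⌋ = 1, remainder 1
⌊3/1⌋ = 3, remainder 0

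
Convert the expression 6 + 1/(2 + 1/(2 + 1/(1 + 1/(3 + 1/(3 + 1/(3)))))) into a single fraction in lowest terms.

1805/281

Use the convergent recurrence hₖ = aₖ·hₖ₋₁ + hₖ₋₂ (and likewise for the denominators kₖ):
a_0 = 6: 6/1
a_1 = 2: 13/2
a_2 = 2: 32/5
a_3 = 1: 45/7
a_4 = 3: 167/26
a_5 = 3: 546/85
a_6 = 3: 1805/281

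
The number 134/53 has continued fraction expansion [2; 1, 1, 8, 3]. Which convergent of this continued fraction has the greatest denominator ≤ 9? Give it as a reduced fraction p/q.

List convergents until the denominator exceeds the bound:
a_0 = 2: 2/1  (≤ bound)
a_1 = 1: 3/1  (≤ bound)
a_2 = 1: 5/2  (≤ bound)
a_3 = 8: 43/17  (> 9, stop)

5/2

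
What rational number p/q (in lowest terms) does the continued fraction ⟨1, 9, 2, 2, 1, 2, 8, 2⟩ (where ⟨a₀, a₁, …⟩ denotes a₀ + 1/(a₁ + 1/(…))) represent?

3512/3175

Start with 2.
8 + 1/(2/1) = 8 + 1/2 = 17/2
2 + 1/(17/2) = 2 + 2/17 = 36/17
1 + 1/(36/17) = 1 + 17/36 = 53/36
2 + 1/(53/36) = 2 + 36/53 = 142/53
2 + 1/(142/53) = 2 + 53/142 = 337/142
9 + 1/(337/142) = 9 + 142/337 = 3175/337
1 + 1/(3175/337) = 1 + 337/3175 = 3512/3175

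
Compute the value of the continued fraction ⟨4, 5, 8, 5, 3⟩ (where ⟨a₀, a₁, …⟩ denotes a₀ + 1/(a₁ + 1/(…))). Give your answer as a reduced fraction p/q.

Compute successive convergents:
a_0 = 4: 4/1
a_1 = 5: 21/5
a_2 = 8: 172/41
a_3 = 5: 881/210
a_4 = 3: 2815/671

2815/671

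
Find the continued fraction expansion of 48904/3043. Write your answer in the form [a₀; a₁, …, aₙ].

Apply division with remainder until the remainder is 0:
48904 ÷ 3043 → quotient 16, remainder 216
3043 ÷ 216 → quotient 14, remainder 19
216 ÷ 19 → quotient 11, remainder 7
19 ÷ 7 → quotient 2, remainder 5
7 ÷ 5 → quotient 1, remainder 2
5 ÷ 2 → quotient 2, remainder 1
2 ÷ 1 → quotient 2, remainder 0

[16; 14, 11, 2, 1, 2, 2]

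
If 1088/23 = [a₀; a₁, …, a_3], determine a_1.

1088 = 47·23 + 7, so a_0 = 47
23 = 3·7 + 2, so a_1 = 3

3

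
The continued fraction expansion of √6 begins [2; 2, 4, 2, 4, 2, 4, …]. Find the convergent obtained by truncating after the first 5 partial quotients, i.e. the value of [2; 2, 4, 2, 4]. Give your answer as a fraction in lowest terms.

Collapse the nested fraction from the inside out:
Start with 4.
2 + 1/(4/1) = 2 + 1/4 = 9/4
4 + 1/(9/4) = 4 + 4/9 = 40/9
2 + 1/(40/9) = 2 + 9/40 = 89/40
2 + 1/(89/40) = 2 + 40/89 = 218/89

218/89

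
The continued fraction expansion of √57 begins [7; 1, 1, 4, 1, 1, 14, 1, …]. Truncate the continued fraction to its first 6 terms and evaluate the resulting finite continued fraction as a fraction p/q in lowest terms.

151/20

Work from the innermost term outward:
Start with 1.
1 + 1/(1/1) = 1 + 1/1 = 2/1
4 + 1/(2/1) = 4 + 1/2 = 9/2
1 + 1/(9/2) = 1 + 2/9 = 11/9
1 + 1/(11/9) = 1 + 9/11 = 20/11
7 + 1/(20/11) = 7 + 11/20 = 151/20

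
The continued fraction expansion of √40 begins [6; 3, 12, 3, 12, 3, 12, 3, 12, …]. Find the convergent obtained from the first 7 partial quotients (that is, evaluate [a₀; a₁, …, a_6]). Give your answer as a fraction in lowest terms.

337434/53353

Collapse the nested fraction from the inside out:
Start with 12.
3 + 1/(12/1) = 3 + 1/12 = 37/12
12 + 1/(37/12) = 12 + 12/37 = 456/37
3 + 1/(456/37) = 3 + 37/456 = 1405/456
12 + 1/(1405/456) = 12 + 456/1405 = 17316/1405
3 + 1/(17316/1405) = 3 + 1405/17316 = 53353/17316
6 + 1/(53353/17316) = 6 + 17316/53353 = 337434/53353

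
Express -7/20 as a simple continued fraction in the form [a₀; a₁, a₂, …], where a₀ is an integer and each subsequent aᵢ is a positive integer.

[-1; 1, 1, 1, 6]

-7 = -1·20 + 13, so a_0 = -1
20 = 1·13 + 7, so a_1 = 1
13 = 1·7 + 6, so a_2 = 1
7 = 1·6 + 1, so a_3 = 1
6 = 6·1 + 0, so a_4 = 6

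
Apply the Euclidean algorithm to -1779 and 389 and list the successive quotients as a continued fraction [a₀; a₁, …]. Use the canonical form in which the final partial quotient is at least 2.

-1779 ÷ 389 → quotient -5, remainder 166
389 ÷ 166 → quotient 2, remainder 57
166 ÷ 57 → quotient 2, remainder 52
57 ÷ 52 → quotient 1, remainder 5
52 ÷ 5 → quotient 10, remainder 2
5 ÷ 2 → quotient 2, remainder 1
2 ÷ 1 → quotient 2, remainder 0

[-5; 2, 2, 1, 10, 2, 2]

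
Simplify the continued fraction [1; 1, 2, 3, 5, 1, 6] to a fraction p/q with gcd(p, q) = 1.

732/431

Collapse the nested fraction from the inside out:
Start with 6.
1 + 1/(6/1) = 1 + 1/6 = 7/6
5 + 1/(7/6) = 5 + 6/7 = 41/7
3 + 1/(41/7) = 3 + 7/41 = 130/41
2 + 1/(130/41) = 2 + 41/130 = 301/130
1 + 1/(301/130) = 1 + 130/301 = 431/301
1 + 1/(431/301) = 1 + 301/431 = 732/431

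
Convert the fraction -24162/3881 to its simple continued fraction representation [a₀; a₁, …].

[-7; 1, 3, 2, 3, 11, 11]

Apply division with remainder until the remainder is 0:
-24162 ÷ 3881 → quotient -7, remainder 3005
3881 ÷ 3005 → quotient 1, remainder 876
3005 ÷ 876 → quotient 3, remainder 377
876 ÷ 377 → quotient 2, remainder 122
377 ÷ 122 → quotient 3, remainder 11
122 ÷ 11 → quotient 11, remainder 1
11 ÷ 1 → quotient 11, remainder 0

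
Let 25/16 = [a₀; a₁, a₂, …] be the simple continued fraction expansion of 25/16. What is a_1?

1

25 = 1·16 + 9, so a_0 = 1
16 = 1·9 + 7, so a_1 = 1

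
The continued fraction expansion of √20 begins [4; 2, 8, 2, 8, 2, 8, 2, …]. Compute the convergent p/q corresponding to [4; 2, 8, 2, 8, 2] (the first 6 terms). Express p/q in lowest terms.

Compute successive convergents:
a_0 = 4: 4/1
a_1 = 2: 9/2
a_2 = 8: 76/17
a_3 = 2: 161/36
a_4 = 8: 1364/305
a_5 = 2: 2889/646

2889/646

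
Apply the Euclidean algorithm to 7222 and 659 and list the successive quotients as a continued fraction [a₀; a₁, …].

Repeatedly divide and take the remainder:
7222 = 10·659 + 632, so a_0 = 10
659 = 1·632 + 27, so a_1 = 1
632 = 23·27 + 11, so a_2 = 23
27 = 2·11 + 5, so a_3 = 2
11 = 2·5 + 1, so a_4 = 2
5 = 5·1 + 0, so a_5 = 5

[10; 1, 23, 2, 2, 5]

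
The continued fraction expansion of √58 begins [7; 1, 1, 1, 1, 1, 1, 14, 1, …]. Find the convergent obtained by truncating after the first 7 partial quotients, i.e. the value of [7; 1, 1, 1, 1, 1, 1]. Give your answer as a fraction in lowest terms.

99/13

Start with 1.
1 + 1/(1/1) = 1 + 1/1 = 2/1
1 + 1/(2/1) = 1 + 1/2 = 3/2
1 + 1/(3/2) = 1 + 2/3 = 5/3
1 + 1/(5/3) = 1 + 3/5 = 8/5
1 + 1/(8/5) = 1 + 5/8 = 13/8
7 + 1/(13/8) = 7 + 8/13 = 99/13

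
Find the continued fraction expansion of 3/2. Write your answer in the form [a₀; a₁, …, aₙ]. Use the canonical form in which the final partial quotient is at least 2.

[1; 2]

⌊3/2⌋ = 1, remainder 1
⌊2/1⌋ = 2, remainder 0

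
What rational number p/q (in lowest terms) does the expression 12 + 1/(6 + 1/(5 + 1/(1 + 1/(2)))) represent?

Starting at the tail and folding back:
Start with 2.
1 + 1/(2/1) = 1 + 1/2 = 3/2
5 + 1/(3/2) = 5 + 2/3 = 17/3
6 + 1/(17/3) = 6 + 3/17 = 105/17
12 + 1/(105/17) = 12 + 17/105 = 1277/105

1277/105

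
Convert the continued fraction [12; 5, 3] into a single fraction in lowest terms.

195/16

Collapse the nested fraction from the inside out:
Start with 3.
5 + 1/(3/1) = 5 + 1/3 = 16/3
12 + 1/(16/3) = 12 + 3/16 = 195/16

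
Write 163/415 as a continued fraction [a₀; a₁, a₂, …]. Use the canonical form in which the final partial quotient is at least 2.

⌊163/415⌋ = 0, remainder 163
⌊415/163⌋ = 2, remainder 89
⌊163/89⌋ = 1, remainder 74
⌊89/74⌋ = 1, remainder 15
⌊74/15⌋ = 4, remainder 14
⌊15/14⌋ = 1, remainder 1
⌊14/1⌋ = 14, remainder 0

[0; 2, 1, 1, 4, 1, 14]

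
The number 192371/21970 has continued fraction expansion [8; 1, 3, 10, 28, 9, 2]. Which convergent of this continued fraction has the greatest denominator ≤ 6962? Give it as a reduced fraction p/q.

10087/1152

List convergents until the denominator exceeds the bound:
a_0 = 8: 8/1  (≤ bound)
a_1 = 1: 9/1  (≤ bound)
a_2 = 3: 35/4  (≤ bound)
a_3 = 10: 359/41  (≤ bound)
a_4 = 28: 10087/1152  (≤ bound)
a_5 = 9: 91142/10409  (> 6962, stop)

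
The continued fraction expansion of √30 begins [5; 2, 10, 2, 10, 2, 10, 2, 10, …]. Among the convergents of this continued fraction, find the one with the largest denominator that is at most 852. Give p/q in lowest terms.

a_0 = 5: 5/1  (≤ bound)
a_1 = 2: 11/2  (≤ bound)
a_2 = 10: 115/21  (≤ bound)
a_3 = 2: 241/44  (≤ bound)
a_4 = 10: 2525/461  (≤ bound)
a_5 = 2: 5291/966  (> 852, stop)

2525/461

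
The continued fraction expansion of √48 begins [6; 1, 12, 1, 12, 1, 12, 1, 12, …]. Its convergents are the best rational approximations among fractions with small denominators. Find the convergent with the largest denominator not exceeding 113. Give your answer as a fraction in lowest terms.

97/14

List convergents until the denominator exceeds the bound:
a_0 = 6: 6/1  (≤ bound)
a_1 = 1: 7/1  (≤ bound)
a_2 = 12: 90/13  (≤ bound)
a_3 = 1: 97/14  (≤ bound)
a_4 = 12: 1254/181  (> 113, stop)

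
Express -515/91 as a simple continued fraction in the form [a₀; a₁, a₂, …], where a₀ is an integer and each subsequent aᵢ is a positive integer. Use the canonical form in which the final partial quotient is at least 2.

[-6; 2, 1, 14, 2]

Apply division with remainder until the remainder is 0:
-515 ÷ 91 → quotient -6, remainder 31
91 ÷ 31 → quotient 2, remainder 29
31 ÷ 29 → quotient 1, remainder 2
29 ÷ 2 → quotient 14, remainder 1
2 ÷ 1 → quotient 2, remainder 0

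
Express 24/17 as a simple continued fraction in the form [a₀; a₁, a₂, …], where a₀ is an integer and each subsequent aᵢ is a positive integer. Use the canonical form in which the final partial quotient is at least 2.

[1; 2, 2, 3]

⌊24/17⌋ = 1, remainder 7
⌊17/7⌋ = 2, remainder 3
⌊7/3⌋ = 2, remainder 1
⌊3/1⌋ = 3, remainder 0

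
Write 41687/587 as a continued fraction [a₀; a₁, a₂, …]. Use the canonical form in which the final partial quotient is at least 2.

[71; 58, 1, 2, 3]

Apply division with remainder until the remainder is 0:
⌊41687/587⌋ = 71, remainder 10
⌊587/10⌋ = 58, remainder 7
⌊10/7⌋ = 1, remainder 3
⌊7/3⌋ = 2, remainder 1
⌊3/1⌋ = 3, remainder 0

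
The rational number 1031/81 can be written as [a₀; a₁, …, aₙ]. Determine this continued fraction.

[12; 1, 2, 1, 2, 7]

1031 = 12·81 + 59, so a_0 = 12
81 = 1·59 + 22, so a_1 = 1
59 = 2·22 + 15, so a_2 = 2
22 = 1·15 + 7, so a_3 = 1
15 = 2·7 + 1, so a_4 = 2
7 = 7·1 + 0, so a_5 = 7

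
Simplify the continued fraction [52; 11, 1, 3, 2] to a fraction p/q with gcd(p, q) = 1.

Collapse the nested fraction from the inside out:
Start with 2.
3 + 1/(2/1) = 3 + 1/2 = 7/2
1 + 1/(7/2) = 1 + 2/7 = 9/7
11 + 1/(9/7) = 11 + 7/9 = 106/9
52 + 1/(106/9) = 52 + 9/106 = 5521/106

5521/106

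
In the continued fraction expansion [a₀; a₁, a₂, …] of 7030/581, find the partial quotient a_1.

10

Run the Euclidean algorithm, recording each quotient:
⌊7030/581⌋ = 12, remainder 58
⌊581/58⌋ = 10, remainder 1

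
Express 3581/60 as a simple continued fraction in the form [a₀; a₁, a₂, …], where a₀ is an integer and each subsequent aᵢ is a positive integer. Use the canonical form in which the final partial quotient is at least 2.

[59; 1, 2, 6, 3]

3581 ÷ 60 → quotient 59, remainder 41
60 ÷ 41 → quotient 1, remainder 19
41 ÷ 19 → quotient 2, remainder 3
19 ÷ 3 → quotient 6, remainder 1
3 ÷ 1 → quotient 3, remainder 0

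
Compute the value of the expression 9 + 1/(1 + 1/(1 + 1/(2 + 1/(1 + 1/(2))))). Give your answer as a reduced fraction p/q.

Start with 2.
1 + 1/(2/1) = 1 + 1/2 = 3/2
2 + 1/(3/2) = 2 + 2/3 = 8/3
1 + 1/(8/3) = 1 + 3/8 = 11/8
1 + 1/(11/8) = 1 + 8/11 = 19/11
9 + 1/(19/11) = 9 + 11/19 = 182/19

182/19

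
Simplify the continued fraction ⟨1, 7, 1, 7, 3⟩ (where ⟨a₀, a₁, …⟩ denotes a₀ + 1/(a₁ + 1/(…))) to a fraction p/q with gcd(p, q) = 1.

222/197

Compute successive convergents:
a_0 = 1: 1/1
a_1 = 7: 8/7
a_2 = 1: 9/8
a_3 = 7: 71/63
a_4 = 3: 222/197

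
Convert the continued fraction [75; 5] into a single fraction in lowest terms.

a_0 = 75: 75/1
a_1 = 5: 376/5

376/5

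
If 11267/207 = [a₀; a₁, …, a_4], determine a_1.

Run the Euclidean algorithm, recording each quotient:
11267 ÷ 207 → quotient 54, remainder 89
207 ÷ 89 → quotient 2, remainder 29

2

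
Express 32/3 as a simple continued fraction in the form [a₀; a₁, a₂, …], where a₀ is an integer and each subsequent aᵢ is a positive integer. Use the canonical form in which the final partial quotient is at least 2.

[10; 1, 2]

32 = 10·3 + 2, so a_0 = 10
3 = 1·2 + 1, so a_1 = 1
2 = 2·1 + 0, so a_2 = 2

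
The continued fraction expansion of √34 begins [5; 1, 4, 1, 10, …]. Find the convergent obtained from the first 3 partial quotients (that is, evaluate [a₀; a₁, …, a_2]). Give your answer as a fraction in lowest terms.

a_0 = 5: 5/1
a_1 = 1: 6/1
a_2 = 4: 29/5

29/5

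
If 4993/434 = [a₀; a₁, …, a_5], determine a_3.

Run the Euclidean algorithm, recording each quotient:
⌊4993/434⌋ = 11, remainder 219
⌊434/219⌋ = 1, remainder 215
⌊219/215⌋ = 1, remainder 4
⌊215/4⌋ = 53, remainder 3

53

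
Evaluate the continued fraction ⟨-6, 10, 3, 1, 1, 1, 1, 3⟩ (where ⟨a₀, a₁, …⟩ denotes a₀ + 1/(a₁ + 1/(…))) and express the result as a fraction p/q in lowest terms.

-3943/668

a_0 = -6: -6/1
a_1 = 10: -59/10
a_2 = 3: -183/31
a_3 = 1: -242/41
a_4 = 1: -425/72
a_5 = 1: -667/113
a_6 = 1: -1092/185
a_7 = 3: -3943/668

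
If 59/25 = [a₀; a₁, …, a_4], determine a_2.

1

Repeatedly divide and take the remainder:
⌊59/25⌋ = 2, remainder 9
⌊25/9⌋ = 2, remainder 7
⌊9/7⌋ = 1, remainder 2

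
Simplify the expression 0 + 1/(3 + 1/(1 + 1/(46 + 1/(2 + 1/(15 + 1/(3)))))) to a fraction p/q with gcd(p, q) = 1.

4511/17949

Start with 3.
15 + 1/(3/1) = 15 + 1/3 = 46/3
2 + 1/(46/3) = 2 + 3/46 = 95/46
46 + 1/(95/46) = 46 + 46/95 = 4416/95
1 + 1/(4416/95) = 1 + 95/4416 = 4511/4416
3 + 1/(4511/4416) = 3 + 4416/4511 = 17949/4511
0 + 1/(17949/4511) = 0 + 4511/17949 = 4511/17949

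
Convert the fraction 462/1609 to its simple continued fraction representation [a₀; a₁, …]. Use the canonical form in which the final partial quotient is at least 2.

462 ÷ 1609 → quotient 0, remainder 462
1609 ÷ 462 → quotient 3, remainder 223
462 ÷ 223 → quotient 2, remainder 16
223 ÷ 16 → quotient 13, remainder 15
16 ÷ 15 → quotient 1, remainder 1
15 ÷ 1 → quotient 15, remainder 0

[0; 3, 2, 13, 1, 15]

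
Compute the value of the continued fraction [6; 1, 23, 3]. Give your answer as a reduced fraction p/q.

508/73

Work from the innermost term outward:
Start with 3.
23 + 1/(3/1) = 23 + 1/3 = 70/3
1 + 1/(70/3) = 1 + 3/70 = 73/70
6 + 1/(73/70) = 6 + 70/73 = 508/73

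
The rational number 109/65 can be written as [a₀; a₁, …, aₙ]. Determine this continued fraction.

[1; 1, 2, 10, 2]

109 ÷ 65 → quotient 1, remainder 44
65 ÷ 44 → quotient 1, remainder 21
44 ÷ 21 → quotient 2, remainder 2
21 ÷ 2 → quotient 10, remainder 1
2 ÷ 1 → quotient 2, remainder 0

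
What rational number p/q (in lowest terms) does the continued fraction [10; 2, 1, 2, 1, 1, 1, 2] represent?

819/79

a_0 = 10: 10/1
a_1 = 2: 21/2
a_2 = 1: 31/3
a_3 = 2: 83/8
a_4 = 1: 114/11
a_5 = 1: 197/19
a_6 = 1: 311/30
a_7 = 2: 819/79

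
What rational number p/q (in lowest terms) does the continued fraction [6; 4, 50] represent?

Use the convergent recurrence hₖ = aₖ·hₖ₋₁ + hₖ₋₂ (and likewise for the denominators kₖ):
a_0 = 6: 6/1
a_1 = 4: 25/4
a_2 = 50: 1256/201

1256/201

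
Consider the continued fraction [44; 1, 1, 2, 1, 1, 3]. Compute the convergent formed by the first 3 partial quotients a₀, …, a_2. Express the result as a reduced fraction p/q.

a_0 = 44: 44/1
a_1 = 1: 45/1
a_2 = 1: 89/2

89/2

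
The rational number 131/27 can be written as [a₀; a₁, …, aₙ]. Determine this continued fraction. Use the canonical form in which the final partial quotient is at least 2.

[4; 1, 5, 1, 3]

Repeatedly divide and take the remainder:
131 = 4·27 + 23, so a_0 = 4
27 = 1·23 + 4, so a_1 = 1
23 = 5·4 + 3, so a_2 = 5
4 = 1·3 + 1, so a_3 = 1
3 = 3·1 + 0, so a_4 = 3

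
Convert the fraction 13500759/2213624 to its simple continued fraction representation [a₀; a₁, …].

[6; 10, 9, 3, 34, 7, 3, 10]

⌊13500759/2213624⌋ = 6, remainder 219015
⌊2213624/219015⌋ = 10, remainder 23474
⌊219015/23474⌋ = 9, remainder 7749
⌊23474/7749⌋ = 3, remainder 227
⌊7749/227⌋ = 34, remainder 31
⌊227/31⌋ = 7, remainder 10
⌊31/10⌋ = 3, remainder 1
⌊10/1⌋ = 10, remainder 0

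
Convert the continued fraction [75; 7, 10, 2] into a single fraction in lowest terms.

11196/149

Build up convergents one term at a time:
a_0 = 75: 75/1
a_1 = 7: 526/7
a_2 = 10: 5335/71
a_3 = 2: 11196/149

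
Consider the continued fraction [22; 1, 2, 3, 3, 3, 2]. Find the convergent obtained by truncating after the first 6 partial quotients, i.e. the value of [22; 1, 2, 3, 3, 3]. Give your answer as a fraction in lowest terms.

a_0 = 22: 22/1
a_1 = 1: 23/1
a_2 = 2: 68/3
a_3 = 3: 227/10
a_4 = 3: 749/33
a_5 = 3: 2474/109

2474/109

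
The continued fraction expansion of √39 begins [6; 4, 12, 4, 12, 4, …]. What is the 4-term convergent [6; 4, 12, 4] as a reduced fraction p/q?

Start with 4.
12 + 1/(4/1) = 12 + 1/4 = 49/4
4 + 1/(49/4) = 4 + 4/49 = 200/49
6 + 1/(200/49) = 6 + 49/200 = 1249/200

1249/200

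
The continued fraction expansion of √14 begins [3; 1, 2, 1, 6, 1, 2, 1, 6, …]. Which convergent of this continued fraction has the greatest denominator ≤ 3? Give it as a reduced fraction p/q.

a_0 = 3: 3/1  (≤ bound)
a_1 = 1: 4/1  (≤ bound)
a_2 = 2: 11/3  (≤ bound)
a_3 = 1: 15/4  (> 3, stop)

11/3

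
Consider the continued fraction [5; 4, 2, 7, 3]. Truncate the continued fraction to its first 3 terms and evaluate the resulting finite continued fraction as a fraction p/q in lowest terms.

47/9

Work from the innermost term outward:
Start with 2.
4 + 1/(2/1) = 4 + 1/2 = 9/2
5 + 1/(9/2) = 5 + 2/9 = 47/9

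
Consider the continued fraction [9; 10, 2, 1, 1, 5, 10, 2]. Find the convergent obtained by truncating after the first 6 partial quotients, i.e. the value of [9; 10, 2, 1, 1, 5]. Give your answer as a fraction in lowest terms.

Compute successive convergents:
a_0 = 9: 9/1
a_1 = 10: 91/10
a_2 = 2: 191/21
a_3 = 1: 282/31
a_4 = 1: 473/52
a_5 = 5: 2647/291

2647/291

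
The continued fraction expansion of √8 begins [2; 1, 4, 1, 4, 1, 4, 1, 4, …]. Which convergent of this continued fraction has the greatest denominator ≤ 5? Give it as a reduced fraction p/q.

14/5

List convergents until the denominator exceeds the bound:
a_0 = 2: 2/1  (≤ bound)
a_1 = 1: 3/1  (≤ bound)
a_2 = 4: 14/5  (≤ bound)
a_3 = 1: 17/6  (> 5, stop)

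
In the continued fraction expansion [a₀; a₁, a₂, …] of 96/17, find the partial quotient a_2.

1

Repeatedly divide and take the remainder:
⌊96/17⌋ = 5, remainder 11
⌊17/11⌋ = 1, remainder 6
⌊11/6⌋ = 1, remainder 5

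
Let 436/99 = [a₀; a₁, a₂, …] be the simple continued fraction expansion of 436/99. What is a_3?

9

Repeatedly divide and take the remainder:
436 = 4·99 + 40, so a_0 = 4
99 = 2·40 + 19, so a_1 = 2
40 = 2·19 + 2, so a_2 = 2
19 = 9·2 + 1, so a_3 = 9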